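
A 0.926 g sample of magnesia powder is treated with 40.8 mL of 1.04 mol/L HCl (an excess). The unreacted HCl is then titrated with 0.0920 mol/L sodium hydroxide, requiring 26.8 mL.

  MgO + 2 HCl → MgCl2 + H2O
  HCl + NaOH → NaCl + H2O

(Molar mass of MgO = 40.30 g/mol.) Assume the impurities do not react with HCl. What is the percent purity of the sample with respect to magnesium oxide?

n(HCl) added = 0.0408 × 1.04 = 0.0424 mol
n(NaOH) used in back-titration = 0.0268 × 0.0920 = 2.47 × 10^-3 mol
n(HCl) left over = 2.47 × 10^-3 mol (1:1 ratio)
n(HCl) consumed by analyte = 0.0424 − 2.47 × 10^-3 = 0.0400 mol
From the 1:2 ratio, n(MgO) = 1/2 × 0.0400 = 0.0200 mol
mass of MgO = 0.0200 × 40.30 = 0.805 g
% MgO = 0.805 / 0.926 × 100 = 87.0 %

87.0 %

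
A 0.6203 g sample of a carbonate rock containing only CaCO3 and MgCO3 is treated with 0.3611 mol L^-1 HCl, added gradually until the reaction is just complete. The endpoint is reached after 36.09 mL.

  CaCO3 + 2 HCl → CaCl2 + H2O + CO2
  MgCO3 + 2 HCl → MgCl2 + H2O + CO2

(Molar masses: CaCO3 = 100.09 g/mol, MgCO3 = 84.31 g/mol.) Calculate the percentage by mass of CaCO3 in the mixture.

n(HCl) = 0.03609 × 0.3611 = 0.01303 mol
Let x = n(CaCO3), y = n(MgCO3).
Titrant: 2x + 2y = 0.01303;  mass: 100.09x + 84.31y = 0.6203
Solving, x = 4.495 × 10^-3 mol, y = 2.021 × 10^-3 mol
mass of CaCO3 = 4.495 × 10^-3 × 100.09 = 0.4499 g
% CaCO3 = 0.4499 / 0.6203 × 100 = 72.53 %

72.53 %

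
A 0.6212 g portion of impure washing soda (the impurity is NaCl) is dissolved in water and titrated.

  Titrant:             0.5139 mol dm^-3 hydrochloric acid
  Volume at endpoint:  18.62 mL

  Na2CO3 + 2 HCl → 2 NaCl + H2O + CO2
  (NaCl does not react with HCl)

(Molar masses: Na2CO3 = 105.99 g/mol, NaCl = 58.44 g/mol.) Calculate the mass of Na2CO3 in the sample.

n(HCl) = 0.01862 × 0.5139 = 9.569 × 10^-3 mol
Let x = n(Na2CO3), y = n(NaCl).
Titrant: 2x = 9.569 × 10^-3;  mass: 105.99x + 58.44y = 0.6212
Solving, x = 4.784 × 10^-3 mol, y = 1.952 × 10^-3 mol
mass of Na2CO3 = 4.784 × 10^-3 × 105.99 = 0.5071 g

0.5071 g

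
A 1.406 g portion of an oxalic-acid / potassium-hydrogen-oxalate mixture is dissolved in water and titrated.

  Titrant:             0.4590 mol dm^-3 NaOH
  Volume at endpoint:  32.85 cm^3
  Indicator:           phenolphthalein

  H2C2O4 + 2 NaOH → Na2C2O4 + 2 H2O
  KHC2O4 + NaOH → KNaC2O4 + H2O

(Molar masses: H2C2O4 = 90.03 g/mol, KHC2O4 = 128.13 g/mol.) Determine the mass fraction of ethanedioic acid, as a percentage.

20.26 %

n(NaOH) = 0.03285 × 0.4590 = 0.01508 mol
Let x = n(H2C2O4), y = n(KHC2O4).
Titrant: 2x + 1y = 0.01508;  mass: 90.03x + 128.13y = 1.406
Solving, x = 3.164 × 10^-3 mol, y = 8.750 × 10^-3 mol
mass of H2C2O4 = 3.164 × 10^-3 × 90.03 = 0.2849 g
% H2C2O4 = 0.2849 / 1.406 × 100 = 20.26 %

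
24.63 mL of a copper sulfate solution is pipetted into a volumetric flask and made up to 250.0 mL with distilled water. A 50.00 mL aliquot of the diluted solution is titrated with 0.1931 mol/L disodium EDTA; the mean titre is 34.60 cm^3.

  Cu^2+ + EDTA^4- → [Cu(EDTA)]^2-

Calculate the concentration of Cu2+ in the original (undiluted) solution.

n(EDTA) = 0.03460 × 0.1931 = 6.681 × 10^-3 mol
n(Cu2+) in the aliquot = 6.681 × 10^-3 mol (1:1 ratio)
[Cu2+]_dilute = 6.681 × 10^-3 / 0.05000 = 0.1336 mol/L
Dilution factor = 250.0 / 24.63 = 10.15
[Cu2+]_stock = 0.1336 × 10.15 = 1.356 mol/L

1.356 mol/L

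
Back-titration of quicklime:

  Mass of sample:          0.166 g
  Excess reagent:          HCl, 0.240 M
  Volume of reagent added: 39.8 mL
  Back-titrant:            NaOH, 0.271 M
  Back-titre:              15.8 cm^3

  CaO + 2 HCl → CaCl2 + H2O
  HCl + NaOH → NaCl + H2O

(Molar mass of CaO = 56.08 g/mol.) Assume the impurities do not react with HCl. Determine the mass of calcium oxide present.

n(HCl) added = 0.0398 × 0.240 = 9.55 × 10^-3 mol
n(NaOH) used in back-titration = 0.0158 × 0.271 = 4.28 × 10^-3 mol
n(HCl) left over = 4.28 × 10^-3 mol (1:1 ratio)
n(HCl) consumed by analyte = 9.55 × 10^-3 − 4.28 × 10^-3 = 5.27 × 10^-3 mol
From the 1:2 ratio, n(CaO) = 1/2 × 5.27 × 10^-3 = 2.64 × 10^-3 mol
mass of CaO = 2.64 × 10^-3 × 56.08 = 0.148 g

0.148 g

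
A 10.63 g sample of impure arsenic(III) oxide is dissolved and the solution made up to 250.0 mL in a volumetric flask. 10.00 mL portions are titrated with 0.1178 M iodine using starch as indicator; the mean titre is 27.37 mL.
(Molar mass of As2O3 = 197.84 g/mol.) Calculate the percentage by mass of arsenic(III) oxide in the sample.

As2O3 + 2 I2 + 2 H2O → As2O5 + 4 HI
n(I2) per titration = 0.02737 × 0.1178 = 3.224 × 10^-3 mol
From the 1:2 ratio, n(As2O3) in each aliquot = 1/2 × 3.224 × 10^-3 = 1.612 × 10^-3 mol
n(As2O3) in the whole flask = 1.612 × 10^-3 × 250.0/10.00 = 0.04030 mol
mass of As2O3 = 0.04030 × 197.84 = 7.973 g
% As2O3 = 7.973 / 10.63 × 100 = 75.01 %

75.01 %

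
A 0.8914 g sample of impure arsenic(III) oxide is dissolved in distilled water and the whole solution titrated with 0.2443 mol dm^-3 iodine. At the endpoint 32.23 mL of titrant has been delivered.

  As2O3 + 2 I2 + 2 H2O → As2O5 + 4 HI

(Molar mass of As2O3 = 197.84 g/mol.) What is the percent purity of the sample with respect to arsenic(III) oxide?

87.38 %

n(I2) = 0.03223 L × 0.2443 mol/L = 7.874 × 10^-3 mol
From the 1:2 ratio, n(As2O3) = 1/2 × 7.874 × 10^-3 = 3.937 × 10^-3 mol
mass of As2O3 = 3.937 × 10^-3 × 197.84 g/mol = 0.7789 g
% As2O3 = 0.7789 / 0.8914 × 100 = 87.38 %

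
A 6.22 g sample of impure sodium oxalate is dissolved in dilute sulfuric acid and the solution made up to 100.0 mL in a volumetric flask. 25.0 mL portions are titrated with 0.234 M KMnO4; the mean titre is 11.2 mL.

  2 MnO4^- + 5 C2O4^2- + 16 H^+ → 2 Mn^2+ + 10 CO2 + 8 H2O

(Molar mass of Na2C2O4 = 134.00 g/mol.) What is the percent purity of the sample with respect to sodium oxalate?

56.5 %

n(KMnO4) per titration = 0.0112 × 0.234 = 2.62 × 10^-3 mol
From the 5:2 ratio, n(Na2C2O4) in each aliquot = 5/2 × 2.62 × 10^-3 = 6.55 × 10^-3 mol
n(Na2C2O4) in the whole flask = 6.55 × 10^-3 × 100.0/25.0 = 0.0262 mol
mass of Na2C2O4 = 0.0262 × 134.00 = 3.51 g
% Na2C2O4 = 3.51 / 6.22 × 100 = 56.5 %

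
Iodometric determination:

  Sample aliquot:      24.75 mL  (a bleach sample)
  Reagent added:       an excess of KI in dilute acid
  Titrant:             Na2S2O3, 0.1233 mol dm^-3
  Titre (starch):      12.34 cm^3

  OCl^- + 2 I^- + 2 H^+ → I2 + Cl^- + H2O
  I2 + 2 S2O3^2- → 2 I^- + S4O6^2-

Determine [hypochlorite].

0.03074 mol/L

n(S2O3^2-) = 0.01234 × 0.1233 = 1.522 × 10^-3 mol
n(I2) = n(S2O3^2-)/2 = 7.608 × 10^-4 mol
n(OCl^-) in the aliquot = 7.608 × 10^-4 mol (1:1 ratio)
[OCl^-] = 7.608 × 10^-4 / 0.02475 = 0.03074 mol/L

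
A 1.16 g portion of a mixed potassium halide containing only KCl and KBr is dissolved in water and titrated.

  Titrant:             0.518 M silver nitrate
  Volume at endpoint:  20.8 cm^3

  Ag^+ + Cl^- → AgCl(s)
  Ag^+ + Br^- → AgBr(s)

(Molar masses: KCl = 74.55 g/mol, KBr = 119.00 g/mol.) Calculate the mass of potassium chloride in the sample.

0.205 g

n(AgNO3) = 0.0208 × 0.518 = 0.0108 mol
Let x = n(KCl), y = n(KBr).
Titrant: 1x + 1y = 0.0108;  mass: 74.55x + 119.00y = 1.16
Solving, x = 2.75 × 10^-3 mol, y = 8.03 × 10^-3 mol
mass of KCl = 2.75 × 10^-3 × 74.55 = 0.205 g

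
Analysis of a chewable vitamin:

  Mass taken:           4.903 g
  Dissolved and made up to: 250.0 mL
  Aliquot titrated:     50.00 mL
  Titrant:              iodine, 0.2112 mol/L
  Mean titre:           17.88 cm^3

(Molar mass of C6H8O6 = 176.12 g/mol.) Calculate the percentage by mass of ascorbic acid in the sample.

C6H8O6 + I2 → C6H6O6 + 2 HI
n(I2) per titration = 0.01788 × 0.2112 = 3.776 × 10^-3 mol
n(C6H8O6) in each aliquot = 3.776 × 10^-3 mol (1:1 ratio)
n(C6H8O6) in the whole flask = 3.776 × 10^-3 × 250.0/50.00 = 0.01888 mol
mass of C6H8O6 = 0.01888 × 176.12 = 3.325 g
% C6H8O6 = 3.325 / 4.903 × 100 = 67.82 %

67.82 %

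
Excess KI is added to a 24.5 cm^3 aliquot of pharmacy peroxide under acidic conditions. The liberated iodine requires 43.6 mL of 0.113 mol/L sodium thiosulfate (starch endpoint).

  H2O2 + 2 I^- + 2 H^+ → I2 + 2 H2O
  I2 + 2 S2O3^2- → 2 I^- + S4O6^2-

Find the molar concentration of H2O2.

0.101 mol/L

n(S2O3^2-) = 0.0436 × 0.113 = 4.93 × 10^-3 mol
n(I2) = n(S2O3^2-)/2 = 2.46 × 10^-3 mol
n(H2O2) in the aliquot = 2.46 × 10^-3 mol (1:1 ratio)
[H2O2] = 2.46 × 10^-3 / 0.0245 = 0.101 mol/L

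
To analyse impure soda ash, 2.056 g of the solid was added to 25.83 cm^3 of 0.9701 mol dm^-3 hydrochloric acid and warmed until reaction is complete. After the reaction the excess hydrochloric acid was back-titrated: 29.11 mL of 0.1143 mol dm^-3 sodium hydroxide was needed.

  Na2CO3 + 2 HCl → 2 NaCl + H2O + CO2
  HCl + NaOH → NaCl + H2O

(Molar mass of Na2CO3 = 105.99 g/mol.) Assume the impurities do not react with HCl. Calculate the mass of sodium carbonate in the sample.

n(HCl) added = 0.02583 × 0.9701 = 0.02506 mol
n(NaOH) used in back-titration = 0.02911 × 0.1143 = 3.327 × 10^-3 mol
n(HCl) left over = 3.327 × 10^-3 mol (1:1 ratio)
n(HCl) consumed by analyte = 0.02506 − 3.327 × 10^-3 = 0.02173 mol
From the 1:2 ratio, n(Na2CO3) = 1/2 × 0.02173 = 0.01087 mol
mass of Na2CO3 = 0.01087 × 105.99 = 1.152 g

1.152 g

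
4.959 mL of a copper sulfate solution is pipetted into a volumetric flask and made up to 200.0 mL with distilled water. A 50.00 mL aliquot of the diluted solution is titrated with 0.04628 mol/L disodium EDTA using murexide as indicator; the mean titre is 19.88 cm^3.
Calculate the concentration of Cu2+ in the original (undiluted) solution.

Cu^2+ + EDTA^4- → [Cu(EDTA)]^2-
n(EDTA) = 0.01988 × 0.04628 = 9.200 × 10^-4 mol
n(Cu2+) in the aliquot = 9.200 × 10^-4 mol (1:1 ratio)
[Cu2+]_dilute = 9.200 × 10^-4 / 0.05000 = 0.01840 mol/L
Dilution factor = 200.0 / 4.959 = 40.33
[Cu2+]_stock = 0.01840 × 40.33 = 0.7421 mol/L

0.7421 mol/L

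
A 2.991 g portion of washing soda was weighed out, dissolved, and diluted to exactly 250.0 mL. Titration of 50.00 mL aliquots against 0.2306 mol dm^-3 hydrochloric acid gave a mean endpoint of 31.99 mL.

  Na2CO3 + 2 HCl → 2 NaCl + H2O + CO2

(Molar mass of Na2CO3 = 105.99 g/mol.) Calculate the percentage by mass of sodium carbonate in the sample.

65.35 %

n(HCl) per titration = 0.03199 × 0.2306 = 7.377 × 10^-3 mol
From the 1:2 ratio, n(Na2CO3) in each aliquot = 1/2 × 7.377 × 10^-3 = 3.688 × 10^-3 mol
n(Na2CO3) in the whole flask = 3.688 × 10^-3 × 250.0/50.00 = 0.01844 mol
mass of Na2CO3 = 0.01844 × 105.99 = 1.955 g
% Na2CO3 = 1.955 / 2.991 × 100 = 65.35 %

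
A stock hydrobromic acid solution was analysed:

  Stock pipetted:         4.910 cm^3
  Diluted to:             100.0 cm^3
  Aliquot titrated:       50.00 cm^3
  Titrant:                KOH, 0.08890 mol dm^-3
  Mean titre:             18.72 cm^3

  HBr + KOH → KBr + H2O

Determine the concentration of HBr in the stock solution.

n(KOH) = 0.01872 × 0.08890 = 1.664 × 10^-3 mol
n(HBr) in the aliquot = 1.664 × 10^-3 mol (1:1 ratio)
[HBr]_dilute = 1.664 × 10^-3 / 0.05000 = 0.03328 mol/L
Dilution factor = 100.0 / 4.910 = 20.37
[HBr]_stock = 0.03328 × 20.37 = 0.6779 mol/L

0.6779 mol/L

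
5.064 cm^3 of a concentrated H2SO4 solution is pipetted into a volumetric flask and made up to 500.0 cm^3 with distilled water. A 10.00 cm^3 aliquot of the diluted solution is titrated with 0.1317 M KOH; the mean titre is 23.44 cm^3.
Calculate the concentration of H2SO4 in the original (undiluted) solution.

H2SO4 + 2 KOH → K2SO4 + 2 H2O
n(KOH) = 0.02344 × 0.1317 = 3.087 × 10^-3 mol
From the 1:2 ratio, n(H2SO4) in the aliquot = 1/2 × 3.087 × 10^-3 = 1.544 × 10^-3 mol
[H2SO4]_dilute = 1.544 × 10^-3 / 0.01000 = 0.1544 mol/L
Dilution factor = 500.0 / 5.064 = 98.74
[H2SO4]_stock = 0.1544 × 98.74 = 15.24 mol/L

15.24 M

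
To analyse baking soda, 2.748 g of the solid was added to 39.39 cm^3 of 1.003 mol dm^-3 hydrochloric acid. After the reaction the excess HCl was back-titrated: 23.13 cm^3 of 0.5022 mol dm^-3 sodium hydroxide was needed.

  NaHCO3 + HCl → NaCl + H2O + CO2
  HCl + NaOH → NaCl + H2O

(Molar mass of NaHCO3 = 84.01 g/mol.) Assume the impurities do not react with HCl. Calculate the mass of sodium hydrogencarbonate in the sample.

n(HCl) added = 0.03939 × 1.003 = 0.03951 mol
n(NaOH) used in back-titration = 0.02313 × 0.5022 = 0.01162 mol
n(HCl) left over = 0.01162 mol (1:1 ratio)
n(HCl) consumed by analyte = 0.03951 − 0.01162 = 0.02789 mol
n(NaHCO3) = 0.02789 mol (1:1 ratio)
mass of NaHCO3 = 0.02789 × 84.01 = 2.343 g

2.343 g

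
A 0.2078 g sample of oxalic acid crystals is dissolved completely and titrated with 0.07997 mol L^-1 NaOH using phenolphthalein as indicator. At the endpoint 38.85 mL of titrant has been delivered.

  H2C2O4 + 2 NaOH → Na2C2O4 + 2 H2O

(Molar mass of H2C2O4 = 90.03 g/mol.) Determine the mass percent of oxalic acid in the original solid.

67.30 %

n(NaOH) = 0.03885 L × 0.07997 mol/L = 3.107 × 10^-3 mol
From the 1:2 ratio, n(H2C2O4) = 1/2 × 3.107 × 10^-3 = 1.553 × 10^-3 mol
mass of H2C2O4 = 1.553 × 10^-3 × 90.03 g/mol = 0.1399 g
% H2C2O4 = 0.1399 / 0.2078 × 100 = 67.30 %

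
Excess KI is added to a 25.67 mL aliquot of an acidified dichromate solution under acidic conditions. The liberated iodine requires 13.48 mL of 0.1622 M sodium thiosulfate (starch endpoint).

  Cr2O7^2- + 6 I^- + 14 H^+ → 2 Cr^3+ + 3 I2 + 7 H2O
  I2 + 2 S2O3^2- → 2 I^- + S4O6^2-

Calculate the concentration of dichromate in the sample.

n(S2O3^2-) = 0.01348 × 0.1622 = 2.186 × 10^-3 mol
n(I2) = n(S2O3^2-)/2 = 1.093 × 10^-3 mol
From the 1:3 ratio, n(Cr2O7^2-) in the aliquot = 1/3 × 1.093 × 10^-3 = 3.644 × 10^-4 mol
[Cr2O7^2-] = 3.644 × 10^-4 / 0.02567 = 0.01420 mol/L

0.01420 M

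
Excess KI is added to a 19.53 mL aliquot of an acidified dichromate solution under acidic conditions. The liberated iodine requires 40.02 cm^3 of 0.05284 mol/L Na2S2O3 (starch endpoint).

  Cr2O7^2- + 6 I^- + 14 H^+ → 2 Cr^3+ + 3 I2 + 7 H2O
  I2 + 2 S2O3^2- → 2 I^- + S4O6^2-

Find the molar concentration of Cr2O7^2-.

n(S2O3^2-) = 0.04002 × 0.05284 = 2.115 × 10^-3 mol
n(I2) = n(S2O3^2-)/2 = 1.057 × 10^-3 mol
From the 1:3 ratio, n(Cr2O7^2-) in the aliquot = 1/3 × 1.057 × 10^-3 = 3.524 × 10^-4 mol
[Cr2O7^2-] = 3.524 × 10^-4 / 0.01953 = 0.01805 mol/L

0.01805 mol/L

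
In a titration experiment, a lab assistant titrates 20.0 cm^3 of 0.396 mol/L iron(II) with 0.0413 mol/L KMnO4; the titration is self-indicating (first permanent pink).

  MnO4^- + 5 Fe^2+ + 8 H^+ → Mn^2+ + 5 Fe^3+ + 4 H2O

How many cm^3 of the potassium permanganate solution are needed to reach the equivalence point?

38.4 mL

n(Fe2+) = 0.0200 L × 0.396 mol/L = 7.92 × 10^-3 mol
From the 1:5 stoichiometry, n(KMnO4) = 1/5 × 7.92 × 10^-3 = 1.58 × 10^-3 mol
V(KMnO4) = 1.58 × 10^-3 mol / 0.0413 mol/L = 0.0384 L = 38.4 mL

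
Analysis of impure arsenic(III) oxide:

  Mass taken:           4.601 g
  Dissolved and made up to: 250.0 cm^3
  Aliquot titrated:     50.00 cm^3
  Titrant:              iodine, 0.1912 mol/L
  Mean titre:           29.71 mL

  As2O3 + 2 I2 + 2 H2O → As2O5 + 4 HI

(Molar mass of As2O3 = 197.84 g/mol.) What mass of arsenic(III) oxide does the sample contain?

n(I2) per titration = 0.02971 × 0.1912 = 5.681 × 10^-3 mol
From the 1:2 ratio, n(As2O3) in each aliquot = 1/2 × 5.681 × 10^-3 = 2.840 × 10^-3 mol
n(As2O3) in the whole flask = 2.840 × 10^-3 × 250.0/50.00 = 0.01420 mol
mass of As2O3 = 0.01420 × 197.84 = 2.810 g

2.810 g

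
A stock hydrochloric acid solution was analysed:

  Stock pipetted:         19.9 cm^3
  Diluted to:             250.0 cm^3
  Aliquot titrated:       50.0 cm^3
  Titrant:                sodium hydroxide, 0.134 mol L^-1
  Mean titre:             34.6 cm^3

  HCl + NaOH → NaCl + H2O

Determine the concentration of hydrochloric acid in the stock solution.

n(NaOH) = 0.0346 × 0.134 = 4.64 × 10^-3 mol
n(HCl) in the aliquot = 4.64 × 10^-3 mol (1:1 ratio)
[HCl]_dilute = 4.64 × 10^-3 / 0.0500 = 0.0927 mol/L
Dilution factor = 250.0 / 19.9 = 12.56
[HCl]_stock = 0.0927 × 12.56 = 1.16 mol/L

1.16 mol/L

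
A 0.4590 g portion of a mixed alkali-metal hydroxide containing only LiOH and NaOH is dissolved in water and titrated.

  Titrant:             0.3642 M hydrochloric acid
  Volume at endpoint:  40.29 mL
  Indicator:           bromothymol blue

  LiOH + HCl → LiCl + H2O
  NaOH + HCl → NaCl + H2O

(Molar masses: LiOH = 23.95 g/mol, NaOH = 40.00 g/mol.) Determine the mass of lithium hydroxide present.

0.1909 g

n(HCl) = 0.04029 × 0.3642 = 0.01467 mol
Let x = n(LiOH), y = n(NaOH).
Titrant: 1x + 1y = 0.01467;  mass: 23.95x + 40.00y = 0.4590
Solving, x = 7.972 × 10^-3 mol, y = 6.702 × 10^-3 mol
mass of LiOH = 7.972 × 10^-3 × 23.95 = 0.1909 g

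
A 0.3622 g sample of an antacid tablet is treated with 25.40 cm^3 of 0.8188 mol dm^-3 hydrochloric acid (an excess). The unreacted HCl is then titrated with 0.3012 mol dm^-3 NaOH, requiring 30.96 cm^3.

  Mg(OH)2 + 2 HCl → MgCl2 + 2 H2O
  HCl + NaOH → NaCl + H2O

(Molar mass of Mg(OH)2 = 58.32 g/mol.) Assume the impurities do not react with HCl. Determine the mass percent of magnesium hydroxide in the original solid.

n(HCl) added = 0.02540 × 0.8188 = 0.02080 mol
n(NaOH) used in back-titration = 0.03096 × 0.3012 = 9.325 × 10^-3 mol
n(HCl) left over = 9.325 × 10^-3 mol (1:1 ratio)
n(HCl) consumed by analyte = 0.02080 − 9.325 × 10^-3 = 0.01147 mol
From the 1:2 ratio, n(Mg(OH)2) = 1/2 × 0.01147 = 5.736 × 10^-3 mol
mass of Mg(OH)2 = 5.736 × 10^-3 × 58.32 = 0.3345 g
% Mg(OH)2 = 0.3345 / 0.3622 × 100 = 92.36 %

92.36 %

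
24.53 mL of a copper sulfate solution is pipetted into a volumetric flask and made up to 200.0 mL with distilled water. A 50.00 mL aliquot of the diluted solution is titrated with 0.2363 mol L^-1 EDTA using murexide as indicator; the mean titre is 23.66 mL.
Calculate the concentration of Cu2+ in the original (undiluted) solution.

Cu^2+ + EDTA^4- → [Cu(EDTA)]^2-
n(EDTA) = 0.02366 × 0.2363 = 5.591 × 10^-3 mol
n(Cu2+) in the aliquot = 5.591 × 10^-3 mol (1:1 ratio)
[Cu2+]_dilute = 5.591 × 10^-3 / 0.05000 = 0.1118 mol/L
Dilution factor = 200.0 / 24.53 = 8.153
[Cu2+]_stock = 0.1118 × 8.153 = 0.9117 mol/L

0.9117 mol/L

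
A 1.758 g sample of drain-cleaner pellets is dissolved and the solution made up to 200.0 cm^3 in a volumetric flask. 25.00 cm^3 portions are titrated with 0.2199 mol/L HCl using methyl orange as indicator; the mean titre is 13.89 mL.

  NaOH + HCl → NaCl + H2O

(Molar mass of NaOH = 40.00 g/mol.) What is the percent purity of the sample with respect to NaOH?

55.60 %

n(HCl) per titration = 0.01389 × 0.2199 = 3.054 × 10^-3 mol
n(NaOH) in each aliquot = 3.054 × 10^-3 mol (1:1 ratio)
n(NaOH) in the whole flask = 3.054 × 10^-3 × 200.0/25.00 = 0.02444 mol
mass of NaOH = 0.02444 × 40.00 = 0.9774 g
% NaOH = 0.9774 / 1.758 × 100 = 55.60 %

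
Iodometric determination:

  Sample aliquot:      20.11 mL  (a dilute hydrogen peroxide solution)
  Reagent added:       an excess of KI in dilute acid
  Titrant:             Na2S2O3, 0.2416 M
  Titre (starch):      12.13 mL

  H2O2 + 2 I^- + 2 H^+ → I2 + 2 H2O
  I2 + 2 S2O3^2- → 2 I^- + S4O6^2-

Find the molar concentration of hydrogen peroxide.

n(S2O3^2-) = 0.01213 × 0.2416 = 2.931 × 10^-3 mol
n(I2) = n(S2O3^2-)/2 = 1.465 × 10^-3 mol
n(H2O2) in the aliquot = 1.465 × 10^-3 mol (1:1 ratio)
[H2O2] = 1.465 × 10^-3 / 0.02011 = 0.07286 mol/L

0.07286 M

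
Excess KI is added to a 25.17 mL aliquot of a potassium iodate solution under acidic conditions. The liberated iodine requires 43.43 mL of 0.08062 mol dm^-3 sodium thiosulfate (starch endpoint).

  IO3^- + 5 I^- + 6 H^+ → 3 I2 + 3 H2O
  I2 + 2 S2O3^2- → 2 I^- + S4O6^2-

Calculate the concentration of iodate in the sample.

n(S2O3^2-) = 0.04343 × 0.08062 = 3.501 × 10^-3 mol
n(I2) = n(S2O3^2-)/2 = 1.751 × 10^-3 mol
From the 1:3 ratio, n(IO3^-) in the aliquot = 1/3 × 1.751 × 10^-3 = 5.836 × 10^-4 mol
[IO3^-] = 5.836 × 10^-4 / 0.02517 = 0.02318 mol/L

0.02318 mol/L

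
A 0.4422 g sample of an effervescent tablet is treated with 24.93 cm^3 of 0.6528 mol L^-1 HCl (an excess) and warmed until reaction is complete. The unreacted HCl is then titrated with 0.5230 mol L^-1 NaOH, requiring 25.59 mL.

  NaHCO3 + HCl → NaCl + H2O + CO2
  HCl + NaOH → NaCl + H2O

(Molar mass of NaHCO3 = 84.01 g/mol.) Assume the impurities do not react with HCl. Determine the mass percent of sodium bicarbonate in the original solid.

n(HCl) added = 0.02493 × 0.6528 = 0.01627 mol
n(NaOH) used in back-titration = 0.02559 × 0.5230 = 0.01338 mol
n(HCl) left over = 0.01338 mol (1:1 ratio)
n(HCl) consumed by analyte = 0.01627 − 0.01338 = 2.891 × 10^-3 mol
n(NaHCO3) = 2.891 × 10^-3 mol (1:1 ratio)
mass of NaHCO3 = 2.891 × 10^-3 × 84.01 = 0.2429 g
% NaHCO3 = 0.2429 / 0.4422 × 100 = 54.92 %

54.92 %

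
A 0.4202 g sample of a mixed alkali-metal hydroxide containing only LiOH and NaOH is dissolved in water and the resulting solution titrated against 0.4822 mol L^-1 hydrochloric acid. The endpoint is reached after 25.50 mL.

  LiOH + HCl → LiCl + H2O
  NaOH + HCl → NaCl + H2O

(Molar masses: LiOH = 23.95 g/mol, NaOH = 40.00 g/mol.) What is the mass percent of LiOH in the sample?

25.44 %

n(HCl) = 0.02550 × 0.4822 = 0.01230 mol
Let x = n(LiOH), y = n(NaOH).
Titrant: 1x + 1y = 0.01230;  mass: 23.95x + 40.00y = 0.4202
Solving, x = 4.464 × 10^-3 mol, y = 7.832 × 10^-3 mol
mass of LiOH = 4.464 × 10^-3 × 23.95 = 0.1069 g
% LiOH = 0.1069 / 0.4202 × 100 = 25.44 %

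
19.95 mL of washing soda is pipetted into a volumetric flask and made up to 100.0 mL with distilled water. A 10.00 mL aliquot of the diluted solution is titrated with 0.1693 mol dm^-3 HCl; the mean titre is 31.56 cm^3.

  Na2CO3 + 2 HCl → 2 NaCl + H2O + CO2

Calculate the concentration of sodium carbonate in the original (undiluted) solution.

n(HCl) = 0.03156 × 0.1693 = 5.343 × 10^-3 mol
From the 1:2 ratio, n(Na2CO3) in the aliquot = 1/2 × 5.343 × 10^-3 = 2.672 × 10^-3 mol
[Na2CO3]_dilute = 2.672 × 10^-3 / 0.01000 = 0.2672 mol/L
Dilution factor = 100.0 / 19.95 = 5.013
[Na2CO3]_stock = 0.2672 × 5.013 = 1.339 mol/L

1.339 mol/L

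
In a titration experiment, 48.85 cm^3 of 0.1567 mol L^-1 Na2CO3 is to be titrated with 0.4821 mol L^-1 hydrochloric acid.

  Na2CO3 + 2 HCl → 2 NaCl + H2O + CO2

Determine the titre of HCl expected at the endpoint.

n(Na2CO3) = 0.04885 L × 0.1567 mol/L = 7.655 × 10^-3 mol
From the 2:1 stoichiometry, n(HCl) = 2/1 × 7.655 × 10^-3 = 0.01531 mol
V(HCl) = 0.01531 mol / 0.4821 mol/L = 0.03176 L = 31.76 mL

31.76 mL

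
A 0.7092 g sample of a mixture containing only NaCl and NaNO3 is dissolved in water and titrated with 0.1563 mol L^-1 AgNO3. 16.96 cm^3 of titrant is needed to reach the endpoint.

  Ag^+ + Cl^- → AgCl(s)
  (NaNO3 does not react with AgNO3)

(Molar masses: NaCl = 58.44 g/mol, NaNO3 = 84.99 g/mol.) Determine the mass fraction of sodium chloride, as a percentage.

n(AgNO3) = 0.01696 × 0.1563 = 2.651 × 10^-3 mol
Let x = n(NaCl), y = n(NaNO3).
Titrant: 1x = 2.651 × 10^-3;  mass: 58.44x + 84.99y = 0.7092
Solving, x = 2.651 × 10^-3 mol, y = 6.522 × 10^-3 mol
mass of NaCl = 2.651 × 10^-3 × 58.44 = 0.1549 g
% NaCl = 0.1549 / 0.7092 × 100 = 21.84 %

21.84 %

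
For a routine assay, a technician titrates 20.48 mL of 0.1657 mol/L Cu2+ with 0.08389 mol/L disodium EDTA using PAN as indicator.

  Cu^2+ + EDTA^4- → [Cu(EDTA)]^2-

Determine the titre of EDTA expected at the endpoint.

n(Cu2+) = 0.02048 L × 0.1657 mol/L = 3.394 × 10^-3 mol
n(EDTA) = 3.394 × 10^-3 mol (1:1 stoichiometry)
V(EDTA) = 3.394 × 10^-3 mol / 0.08389 mol/L = 0.04045 L = 40.45 mL

40.45 mL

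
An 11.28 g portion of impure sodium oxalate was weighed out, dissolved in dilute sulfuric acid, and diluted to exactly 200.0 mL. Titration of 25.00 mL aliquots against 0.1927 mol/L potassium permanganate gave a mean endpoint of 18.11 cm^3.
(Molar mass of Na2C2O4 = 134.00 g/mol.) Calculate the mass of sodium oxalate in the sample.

9.353 g

2 MnO4^- + 5 C2O4^2- + 16 H^+ → 2 Mn^2+ + 10 CO2 + 8 H2O
n(KMnO4) per titration = 0.01811 × 0.1927 = 3.490 × 10^-3 mol
From the 5:2 ratio, n(Na2C2O4) in each aliquot = 5/2 × 3.490 × 10^-3 = 8.724 × 10^-3 mol
n(Na2C2O4) in the whole flask = 8.724 × 10^-3 × 200.0/25.00 = 0.06980 mol
mass of Na2C2O4 = 0.06980 × 134.00 = 9.353 g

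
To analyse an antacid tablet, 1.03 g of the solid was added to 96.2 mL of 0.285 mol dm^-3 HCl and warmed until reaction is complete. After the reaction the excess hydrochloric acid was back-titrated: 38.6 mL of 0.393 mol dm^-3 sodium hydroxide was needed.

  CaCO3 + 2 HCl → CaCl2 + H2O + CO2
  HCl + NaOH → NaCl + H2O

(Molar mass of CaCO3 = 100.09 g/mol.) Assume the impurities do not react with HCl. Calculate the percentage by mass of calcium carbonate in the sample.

59.5 %

n(HCl) added = 0.0962 × 0.285 = 0.0274 mol
n(NaOH) used in back-titration = 0.0386 × 0.393 = 0.0152 mol
n(HCl) left over = 0.0152 mol (1:1 ratio)
n(HCl) consumed by analyte = 0.0274 − 0.0152 = 0.0122 mol
From the 1:2 ratio, n(CaCO3) = 1/2 × 0.0122 = 6.12 × 10^-3 mol
mass of CaCO3 = 6.12 × 10^-3 × 100.09 = 0.613 g
% CaCO3 = 0.613 / 1.03 × 100 = 59.5 %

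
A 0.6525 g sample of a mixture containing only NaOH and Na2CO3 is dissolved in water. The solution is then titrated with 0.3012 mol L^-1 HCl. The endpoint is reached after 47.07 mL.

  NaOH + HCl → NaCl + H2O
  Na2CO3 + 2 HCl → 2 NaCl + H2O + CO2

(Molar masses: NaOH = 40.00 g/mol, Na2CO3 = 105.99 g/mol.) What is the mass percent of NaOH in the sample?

46.62 %

n(HCl) = 0.04707 × 0.3012 = 0.01418 mol
Let x = n(NaOH), y = n(Na2CO3).
Titrant: 1x + 2y = 0.01418;  mass: 40.00x + 105.99y = 0.6525
Solving, x = 7.606 × 10^-3 mol, y = 3.286 × 10^-3 mol
mass of NaOH = 7.606 × 10^-3 × 40.00 = 0.3042 g
% NaOH = 0.3042 / 0.6525 × 100 = 46.62 %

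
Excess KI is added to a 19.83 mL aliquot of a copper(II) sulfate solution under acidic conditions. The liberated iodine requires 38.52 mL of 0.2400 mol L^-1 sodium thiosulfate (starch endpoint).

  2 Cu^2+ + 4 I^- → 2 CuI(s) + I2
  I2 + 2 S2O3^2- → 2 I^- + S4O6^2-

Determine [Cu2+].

n(S2O3^2-) = 0.03852 × 0.2400 = 9.245 × 10^-3 mol
n(I2) = n(S2O3^2-)/2 = 4.622 × 10^-3 mol
From the 2:1 ratio, n(Cu2+) in the aliquot = 2/1 × 4.622 × 10^-3 = 9.245 × 10^-3 mol
[Cu2+] = 9.245 × 10^-3 / 0.01983 = 0.4662 mol/L

0.4662 mol/L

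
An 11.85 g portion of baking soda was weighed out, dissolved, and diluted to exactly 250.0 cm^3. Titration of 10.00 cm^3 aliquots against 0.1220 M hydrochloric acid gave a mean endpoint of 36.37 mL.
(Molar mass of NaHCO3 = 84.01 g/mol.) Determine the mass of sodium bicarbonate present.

NaHCO3 + HCl → NaCl + H2O + CO2
n(HCl) per titration = 0.03637 × 0.1220 = 4.437 × 10^-3 mol
n(NaHCO3) in each aliquot = 4.437 × 10^-3 mol (1:1 ratio)
n(NaHCO3) in the whole flask = 4.437 × 10^-3 × 250.0/10.00 = 0.1109 mol
mass of NaHCO3 = 0.1109 × 84.01 = 9.319 g

9.319 g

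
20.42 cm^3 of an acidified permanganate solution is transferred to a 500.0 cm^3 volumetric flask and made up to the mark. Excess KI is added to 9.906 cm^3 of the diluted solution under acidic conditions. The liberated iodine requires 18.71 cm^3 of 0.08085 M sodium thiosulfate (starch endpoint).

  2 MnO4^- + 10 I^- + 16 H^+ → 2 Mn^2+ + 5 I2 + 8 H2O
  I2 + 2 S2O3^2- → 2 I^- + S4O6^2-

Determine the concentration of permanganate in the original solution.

n(S2O3^2-) = 0.01871 × 0.08085 = 1.513 × 10^-3 mol
n(I2) = n(S2O3^2-)/2 = 7.564 × 10^-4 mol
From the 2:5 ratio, n(MnO4^-) in the aliquot = 2/5 × 7.564 × 10^-4 = 3.025 × 10^-4 mol
[MnO4^-]_dilute = 3.025 × 10^-4 / 0.009906 = 0.03054 mol/L
[MnO4^-]_original = 0.03054 × 500.0/20.42 = 0.7478 mol/L

0.7478 M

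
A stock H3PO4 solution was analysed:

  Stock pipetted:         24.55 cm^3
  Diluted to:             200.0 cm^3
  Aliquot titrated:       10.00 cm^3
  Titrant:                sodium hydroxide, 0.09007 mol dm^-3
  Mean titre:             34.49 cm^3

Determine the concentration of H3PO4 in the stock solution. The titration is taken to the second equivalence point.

1.265 mol/L

H3PO4 + 2 NaOH → Na2HPO4 + 2 H2O
n(NaOH) = 0.03449 × 0.09007 = 3.107 × 10^-3 mol
From the 1:2 ratio, n(H3PO4) in the aliquot = 1/2 × 3.107 × 10^-3 = 1.553 × 10^-3 mol
[H3PO4]_dilute = 1.553 × 10^-3 / 0.01000 = 0.1553 mol/L
Dilution factor = 200.0 / 24.55 = 8.147
[H3PO4]_stock = 0.1553 × 8.147 = 1.265 mol/L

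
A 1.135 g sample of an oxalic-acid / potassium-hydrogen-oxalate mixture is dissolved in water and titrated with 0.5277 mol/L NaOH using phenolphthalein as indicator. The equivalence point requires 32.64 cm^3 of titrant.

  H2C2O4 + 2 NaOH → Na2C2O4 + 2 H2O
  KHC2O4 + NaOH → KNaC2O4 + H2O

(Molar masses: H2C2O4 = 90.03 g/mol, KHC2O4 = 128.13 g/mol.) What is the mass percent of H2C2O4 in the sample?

51.15 %

n(NaOH) = 0.03264 × 0.5277 = 0.01722 mol
Let x = n(H2C2O4), y = n(KHC2O4).
Titrant: 2x + 1y = 0.01722;  mass: 90.03x + 128.13y = 1.135
Solving, x = 6.448 × 10^-3 mol, y = 4.327 × 10^-3 mol
mass of H2C2O4 = 6.448 × 10^-3 × 90.03 = 0.5806 g
% H2C2O4 = 0.5806 / 1.135 × 100 = 51.15 %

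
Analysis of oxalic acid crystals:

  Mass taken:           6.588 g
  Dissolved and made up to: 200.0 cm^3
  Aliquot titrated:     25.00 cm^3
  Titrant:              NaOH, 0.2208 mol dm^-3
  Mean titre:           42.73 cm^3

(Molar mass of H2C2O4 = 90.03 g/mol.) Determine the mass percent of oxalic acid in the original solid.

H2C2O4 + 2 NaOH → Na2C2O4 + 2 H2O
n(NaOH) per titration = 0.04273 × 0.2208 = 9.435 × 10^-3 mol
From the 1:2 ratio, n(H2C2O4) in each aliquot = 1/2 × 9.435 × 10^-3 = 4.717 × 10^-3 mol
n(H2C2O4) in the whole flask = 4.717 × 10^-3 × 200.0/25.00 = 0.03774 mol
mass of H2C2O4 = 0.03774 × 90.03 = 3.398 g
% H2C2O4 = 3.398 / 6.588 × 100 = 51.57 %

51.57 %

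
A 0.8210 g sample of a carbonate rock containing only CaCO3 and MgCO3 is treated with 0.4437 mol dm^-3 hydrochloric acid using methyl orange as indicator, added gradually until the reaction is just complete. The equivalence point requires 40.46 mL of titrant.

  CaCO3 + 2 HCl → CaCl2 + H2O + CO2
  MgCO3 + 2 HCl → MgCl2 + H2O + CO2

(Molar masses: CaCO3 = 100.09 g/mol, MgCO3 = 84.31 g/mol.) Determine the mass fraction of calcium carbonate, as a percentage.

n(HCl) = 0.04046 × 0.4437 = 0.01795 mol
Let x = n(CaCO3), y = n(MgCO3).
Titrant: 2x + 2y = 0.01795;  mass: 100.09x + 84.31y = 0.8210
Solving, x = 4.070 × 10^-3 mol, y = 4.906 × 10^-3 mol
mass of CaCO3 = 4.070 × 10^-3 × 100.09 = 0.4074 g
% CaCO3 = 0.4074 / 0.8210 × 100 = 49.62 %

49.62 %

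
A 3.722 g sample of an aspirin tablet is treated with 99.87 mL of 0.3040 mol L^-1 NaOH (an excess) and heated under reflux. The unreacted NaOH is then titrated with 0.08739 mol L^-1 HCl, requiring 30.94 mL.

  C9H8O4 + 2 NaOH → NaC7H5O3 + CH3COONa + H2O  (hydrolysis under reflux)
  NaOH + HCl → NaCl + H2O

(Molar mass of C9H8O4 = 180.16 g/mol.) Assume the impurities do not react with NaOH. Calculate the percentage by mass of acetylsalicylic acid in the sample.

66.93 %

n(NaOH) added = 0.09987 × 0.3040 = 0.03036 mol
n(HCl) used in back-titration = 0.03094 × 0.08739 = 2.704 × 10^-3 mol
n(NaOH) left over = 2.704 × 10^-3 mol (1:1 ratio)
n(NaOH) consumed by analyte = 0.03036 − 2.704 × 10^-3 = 0.02766 mol
From the 1:2 ratio, n(C9H8O4) = 1/2 × 0.02766 = 0.01383 mol
mass of C9H8O4 = 0.01383 × 180.16 = 2.491 g
% C9H8O4 = 2.491 / 3.722 × 100 = 66.93 %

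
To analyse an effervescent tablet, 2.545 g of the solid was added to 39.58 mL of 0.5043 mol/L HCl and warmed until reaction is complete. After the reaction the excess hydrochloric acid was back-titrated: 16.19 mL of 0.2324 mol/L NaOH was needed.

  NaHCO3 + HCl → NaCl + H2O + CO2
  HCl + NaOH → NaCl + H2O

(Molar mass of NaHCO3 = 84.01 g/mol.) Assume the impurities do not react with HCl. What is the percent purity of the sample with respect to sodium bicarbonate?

n(HCl) added = 0.03958 × 0.5043 = 0.01996 mol
n(NaOH) used in back-titration = 0.01619 × 0.2324 = 3.763 × 10^-3 mol
n(HCl) left over = 3.763 × 10^-3 mol (1:1 ratio)
n(HCl) consumed by analyte = 0.01996 − 3.763 × 10^-3 = 0.01620 mol
n(NaHCO3) = 0.01620 mol (1:1 ratio)
mass of NaHCO3 = 0.01620 × 84.01 = 1.361 g
% NaHCO3 = 1.361 / 2.545 × 100 = 53.47 %

53.47 %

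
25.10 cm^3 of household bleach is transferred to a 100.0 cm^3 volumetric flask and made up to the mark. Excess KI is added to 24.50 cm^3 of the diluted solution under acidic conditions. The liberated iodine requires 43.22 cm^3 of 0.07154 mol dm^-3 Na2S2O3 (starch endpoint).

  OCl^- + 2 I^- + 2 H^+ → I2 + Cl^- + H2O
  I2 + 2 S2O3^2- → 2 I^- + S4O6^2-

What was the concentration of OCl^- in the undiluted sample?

0.2514 mol/L

n(S2O3^2-) = 0.04322 × 0.07154 = 3.092 × 10^-3 mol
n(I2) = n(S2O3^2-)/2 = 1.546 × 10^-3 mol
n(OCl^-) in the aliquot = 1.546 × 10^-3 mol (1:1 ratio)
[OCl^-]_dilute = 1.546 × 10^-3 / 0.02450 = 0.06310 mol/L
[OCl^-]_original = 0.06310 × 100.0/25.10 = 0.2514 mol/L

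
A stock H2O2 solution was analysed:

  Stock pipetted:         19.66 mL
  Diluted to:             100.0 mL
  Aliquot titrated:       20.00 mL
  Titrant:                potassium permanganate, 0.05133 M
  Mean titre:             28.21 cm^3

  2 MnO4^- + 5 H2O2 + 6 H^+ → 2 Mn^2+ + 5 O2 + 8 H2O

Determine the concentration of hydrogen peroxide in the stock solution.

n(KMnO4) = 0.02821 × 0.05133 = 1.448 × 10^-3 mol
From the 5:2 ratio, n(H2O2) in the aliquot = 5/2 × 1.448 × 10^-3 = 3.620 × 10^-3 mol
[H2O2]_dilute = 3.620 × 10^-3 / 0.02000 = 0.1810 mol/L
Dilution factor = 100.0 / 19.66 = 5.086
[H2O2]_stock = 0.1810 × 5.086 = 0.9207 mol/L

0.9207 M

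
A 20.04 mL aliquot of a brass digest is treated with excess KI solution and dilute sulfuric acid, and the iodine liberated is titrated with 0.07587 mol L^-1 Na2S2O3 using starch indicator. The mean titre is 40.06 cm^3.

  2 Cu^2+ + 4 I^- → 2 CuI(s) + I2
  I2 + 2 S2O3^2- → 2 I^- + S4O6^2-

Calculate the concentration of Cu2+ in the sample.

0.1517 mol/L

n(S2O3^2-) = 0.04006 × 0.07587 = 3.039 × 10^-3 mol
n(I2) = n(S2O3^2-)/2 = 1.520 × 10^-3 mol
From the 2:1 ratio, n(Cu2+) in the aliquot = 2/1 × 1.520 × 10^-3 = 3.039 × 10^-3 mol
[Cu2+] = 3.039 × 10^-3 / 0.02004 = 0.1517 mol/L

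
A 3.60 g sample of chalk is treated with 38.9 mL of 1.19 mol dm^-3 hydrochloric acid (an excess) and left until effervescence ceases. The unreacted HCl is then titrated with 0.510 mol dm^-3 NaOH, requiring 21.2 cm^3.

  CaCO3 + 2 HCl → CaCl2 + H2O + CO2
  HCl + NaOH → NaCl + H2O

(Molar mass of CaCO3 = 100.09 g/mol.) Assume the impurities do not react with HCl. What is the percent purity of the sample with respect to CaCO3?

49.3 %

n(HCl) added = 0.0389 × 1.19 = 0.0463 mol
n(NaOH) used in back-titration = 0.0212 × 0.510 = 0.0108 mol
n(HCl) left over = 0.0108 mol (1:1 ratio)
n(HCl) consumed by analyte = 0.0463 − 0.0108 = 0.0355 mol
From the 1:2 ratio, n(CaCO3) = 1/2 × 0.0355 = 0.0177 mol
mass of CaCO3 = 0.0177 × 100.09 = 1.78 g
% CaCO3 = 1.78 / 3.60 × 100 = 49.3 %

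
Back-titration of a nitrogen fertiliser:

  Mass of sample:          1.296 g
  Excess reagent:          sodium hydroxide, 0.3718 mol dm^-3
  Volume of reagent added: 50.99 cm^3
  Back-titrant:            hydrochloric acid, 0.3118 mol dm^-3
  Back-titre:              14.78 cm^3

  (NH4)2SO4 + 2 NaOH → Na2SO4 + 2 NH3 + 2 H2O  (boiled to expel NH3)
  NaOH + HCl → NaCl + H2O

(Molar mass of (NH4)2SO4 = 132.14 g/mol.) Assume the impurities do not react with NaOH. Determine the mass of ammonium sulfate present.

n(NaOH) added = 0.05099 × 0.3718 = 0.01896 mol
n(HCl) used in back-titration = 0.01478 × 0.3118 = 4.608 × 10^-3 mol
n(NaOH) left over = 4.608 × 10^-3 mol (1:1 ratio)
n(NaOH) consumed by analyte = 0.01896 − 4.608 × 10^-3 = 0.01435 mol
From the 1:2 ratio, n((NH4)2SO4) = 1/2 × 0.01435 = 7.175 × 10^-3 mol
mass of (NH4)2SO4 = 7.175 × 10^-3 × 132.14 = 0.9481 g

0.9481 g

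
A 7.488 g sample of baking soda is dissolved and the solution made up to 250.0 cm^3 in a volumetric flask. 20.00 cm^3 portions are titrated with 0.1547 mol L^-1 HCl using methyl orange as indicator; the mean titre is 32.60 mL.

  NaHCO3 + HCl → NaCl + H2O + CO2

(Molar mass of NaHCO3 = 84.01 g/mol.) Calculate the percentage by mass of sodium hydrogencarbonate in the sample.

70.73 %

n(HCl) per titration = 0.03260 × 0.1547 = 5.043 × 10^-3 mol
n(NaHCO3) in each aliquot = 5.043 × 10^-3 mol (1:1 ratio)
n(NaHCO3) in the whole flask = 5.043 × 10^-3 × 250.0/20.00 = 0.06304 mol
mass of NaHCO3 = 0.06304 × 84.01 = 5.296 g
% NaHCO3 = 5.296 / 7.488 × 100 = 70.73 %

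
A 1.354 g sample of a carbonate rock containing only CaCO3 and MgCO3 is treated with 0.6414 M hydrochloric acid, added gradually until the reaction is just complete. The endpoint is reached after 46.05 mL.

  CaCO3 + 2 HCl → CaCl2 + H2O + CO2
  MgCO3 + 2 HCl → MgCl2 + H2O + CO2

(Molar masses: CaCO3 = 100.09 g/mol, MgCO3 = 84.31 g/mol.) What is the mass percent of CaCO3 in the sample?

n(HCl) = 0.04605 × 0.6414 = 0.02954 mol
Let x = n(CaCO3), y = n(MgCO3).
Titrant: 2x + 2y = 0.02954;  mass: 100.09x + 84.31y = 1.354
Solving, x = 6.901 × 10^-3 mol, y = 7.868 × 10^-3 mol
mass of CaCO3 = 6.901 × 10^-3 × 100.09 = 0.6907 g
% CaCO3 = 0.6907 / 1.354 × 100 = 51.01 %

51.01 %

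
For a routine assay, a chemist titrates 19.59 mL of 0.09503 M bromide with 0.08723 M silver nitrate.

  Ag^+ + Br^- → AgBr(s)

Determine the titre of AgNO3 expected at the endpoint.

21.34 mL

n(Br-) = 0.01959 L × 0.09503 mol/L = 1.862 × 10^-3 mol
n(AgNO3) = 1.862 × 10^-3 mol (1:1 stoichiometry)
V(AgNO3) = 1.862 × 10^-3 mol / 0.08723 mol/L = 0.02134 L = 21.34 mL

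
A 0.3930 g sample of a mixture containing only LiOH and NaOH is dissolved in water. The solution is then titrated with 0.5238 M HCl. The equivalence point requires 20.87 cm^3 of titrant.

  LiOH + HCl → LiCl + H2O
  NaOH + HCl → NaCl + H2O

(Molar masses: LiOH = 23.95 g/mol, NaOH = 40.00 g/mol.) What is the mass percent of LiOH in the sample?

n(HCl) = 0.02087 × 0.5238 = 0.01093 mol
Let x = n(LiOH), y = n(NaOH).
Titrant: 1x + 1y = 0.01093;  mass: 23.95x + 40.00y = 0.3930
Solving, x = 2.758 × 10^-3 mol, y = 8.174 × 10^-3 mol
mass of LiOH = 2.758 × 10^-3 × 23.95 = 0.06606 g
% LiOH = 0.06606 / 0.3930 × 100 = 16.81 %

16.81 %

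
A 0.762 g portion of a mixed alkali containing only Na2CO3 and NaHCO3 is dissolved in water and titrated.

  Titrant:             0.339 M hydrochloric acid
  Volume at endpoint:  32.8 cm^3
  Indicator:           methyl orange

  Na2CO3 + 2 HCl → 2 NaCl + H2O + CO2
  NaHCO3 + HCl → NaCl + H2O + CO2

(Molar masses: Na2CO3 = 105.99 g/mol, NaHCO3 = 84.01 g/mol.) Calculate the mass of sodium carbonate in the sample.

0.294 g

n(HCl) = 0.0328 × 0.339 = 0.0111 mol
Let x = n(Na2CO3), y = n(NaHCO3).
Titrant: 2x + 1y = 0.0111;  mass: 105.99x + 84.01y = 0.762
Solving, x = 2.77 × 10^-3 mol, y = 5.57 × 10^-3 mol
mass of Na2CO3 = 2.77 × 10^-3 × 105.99 = 0.294 g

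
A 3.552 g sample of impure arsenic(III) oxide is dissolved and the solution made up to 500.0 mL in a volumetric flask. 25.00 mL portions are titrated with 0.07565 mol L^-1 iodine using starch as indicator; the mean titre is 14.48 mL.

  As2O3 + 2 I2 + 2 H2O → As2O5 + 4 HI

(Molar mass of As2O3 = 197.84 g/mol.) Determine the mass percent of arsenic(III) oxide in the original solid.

n(I2) per titration = 0.01448 × 0.07565 = 1.095 × 10^-3 mol
From the 1:2 ratio, n(As2O3) in each aliquot = 1/2 × 1.095 × 10^-3 = 5.477 × 10^-4 mol
n(As2O3) in the whole flask = 5.477 × 10^-4 × 500.0/25.00 = 0.01095 mol
mass of As2O3 = 0.01095 × 197.84 = 2.167 g
% As2O3 = 2.167 / 3.552 × 100 = 61.01 %

61.01 %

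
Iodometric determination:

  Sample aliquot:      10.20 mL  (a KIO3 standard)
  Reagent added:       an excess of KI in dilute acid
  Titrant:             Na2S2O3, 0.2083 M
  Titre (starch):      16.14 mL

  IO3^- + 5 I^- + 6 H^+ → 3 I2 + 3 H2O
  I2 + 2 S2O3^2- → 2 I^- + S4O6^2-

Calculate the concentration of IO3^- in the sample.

0.05493 M

n(S2O3^2-) = 0.01614 × 0.2083 = 3.362 × 10^-3 mol
n(I2) = n(S2O3^2-)/2 = 1.681 × 10^-3 mol
From the 1:3 ratio, n(IO3^-) in the aliquot = 1/3 × 1.681 × 10^-3 = 5.603 × 10^-4 mol
[IO3^-] = 5.603 × 10^-4 / 0.01020 = 0.05493 mol/L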